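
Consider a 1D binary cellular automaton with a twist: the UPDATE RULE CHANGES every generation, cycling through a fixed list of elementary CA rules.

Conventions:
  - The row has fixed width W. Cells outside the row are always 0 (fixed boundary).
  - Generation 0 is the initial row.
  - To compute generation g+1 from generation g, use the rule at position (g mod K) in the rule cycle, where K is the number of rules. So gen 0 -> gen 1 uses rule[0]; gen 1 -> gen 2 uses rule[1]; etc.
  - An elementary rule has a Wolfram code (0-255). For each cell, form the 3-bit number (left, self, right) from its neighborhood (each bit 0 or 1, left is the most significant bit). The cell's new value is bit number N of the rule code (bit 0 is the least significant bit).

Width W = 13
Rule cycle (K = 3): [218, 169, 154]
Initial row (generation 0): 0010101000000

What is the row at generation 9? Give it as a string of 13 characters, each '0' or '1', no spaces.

Gen 0: 0010101000000
Gen 1 (rule 218): 0100000100000
Gen 2 (rule 169): 0001110001111
Gen 3 (rule 154): 0011101011110
Gen 4 (rule 218): 0111100011111
Gen 5 (rule 169): 0111001011110
Gen 6 (rule 154): 1110110011101
Gen 7 (rule 218): 1110111111100
Gen 8 (rule 169): 1101111111001
Gen 9 (rule 154): 1001111110110

Answer: 1001111110110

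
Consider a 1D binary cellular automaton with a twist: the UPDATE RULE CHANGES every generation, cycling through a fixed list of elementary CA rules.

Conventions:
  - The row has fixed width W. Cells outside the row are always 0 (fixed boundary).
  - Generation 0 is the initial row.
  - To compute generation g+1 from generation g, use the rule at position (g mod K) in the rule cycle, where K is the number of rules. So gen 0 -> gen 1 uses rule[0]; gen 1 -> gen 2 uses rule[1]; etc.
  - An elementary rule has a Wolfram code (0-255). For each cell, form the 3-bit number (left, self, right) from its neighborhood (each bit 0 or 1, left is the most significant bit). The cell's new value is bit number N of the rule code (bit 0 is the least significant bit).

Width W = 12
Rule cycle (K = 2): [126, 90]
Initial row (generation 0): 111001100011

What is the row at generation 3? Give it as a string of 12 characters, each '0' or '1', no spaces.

Gen 0: 111001100011
Gen 1 (rule 126): 101111110111
Gen 2 (rule 90): 001000010101
Gen 3 (rule 126): 011100111111

Answer: 011100111111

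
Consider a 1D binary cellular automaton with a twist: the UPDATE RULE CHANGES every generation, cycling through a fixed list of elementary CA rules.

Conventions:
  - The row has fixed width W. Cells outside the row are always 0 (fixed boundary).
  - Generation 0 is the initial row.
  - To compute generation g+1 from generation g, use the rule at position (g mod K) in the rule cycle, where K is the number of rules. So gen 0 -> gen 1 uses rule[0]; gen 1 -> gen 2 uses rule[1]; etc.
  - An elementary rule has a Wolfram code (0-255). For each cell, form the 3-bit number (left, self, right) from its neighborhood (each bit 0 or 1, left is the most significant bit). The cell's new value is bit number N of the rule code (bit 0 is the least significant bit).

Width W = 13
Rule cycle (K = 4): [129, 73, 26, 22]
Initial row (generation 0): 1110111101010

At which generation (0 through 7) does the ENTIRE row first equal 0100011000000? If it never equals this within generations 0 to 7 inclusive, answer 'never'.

Gen 0: 1110111101010
Gen 1 (rule 129): 0100011000000
Gen 2 (rule 73): 0001011011111
Gen 3 (rule 26): 0010010010000
Gen 4 (rule 22): 0111111111000
Gen 5 (rule 129): 0011111110011
Gen 6 (rule 73): 1010000010011
Gen 7 (rule 26): 0001000101110

Answer: 1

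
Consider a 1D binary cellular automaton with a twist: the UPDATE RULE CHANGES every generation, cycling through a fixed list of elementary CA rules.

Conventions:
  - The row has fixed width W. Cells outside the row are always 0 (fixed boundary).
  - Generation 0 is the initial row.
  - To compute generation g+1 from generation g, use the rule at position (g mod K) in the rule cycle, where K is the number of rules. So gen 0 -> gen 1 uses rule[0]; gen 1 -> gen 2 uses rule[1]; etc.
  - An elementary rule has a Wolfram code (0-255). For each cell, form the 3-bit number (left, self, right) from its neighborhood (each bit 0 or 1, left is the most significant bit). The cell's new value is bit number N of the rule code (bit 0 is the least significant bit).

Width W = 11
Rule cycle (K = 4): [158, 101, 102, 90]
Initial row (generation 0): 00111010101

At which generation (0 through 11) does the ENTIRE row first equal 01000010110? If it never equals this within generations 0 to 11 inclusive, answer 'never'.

Gen 0: 00111010101
Gen 1 (rule 158): 01110010101
Gen 2 (rule 101): 00010011111
Gen 3 (rule 102): 00110100001
Gen 4 (rule 90): 01110010010
Gen 5 (rule 158): 11101111111
Gen 6 (rule 101): 00110000001
Gen 7 (rule 102): 01010000011
Gen 8 (rule 90): 10001000111
Gen 9 (rule 158): 11011101110
Gen 10 (rule 101): 01100110010
Gen 11 (rule 102): 10101010110

Answer: never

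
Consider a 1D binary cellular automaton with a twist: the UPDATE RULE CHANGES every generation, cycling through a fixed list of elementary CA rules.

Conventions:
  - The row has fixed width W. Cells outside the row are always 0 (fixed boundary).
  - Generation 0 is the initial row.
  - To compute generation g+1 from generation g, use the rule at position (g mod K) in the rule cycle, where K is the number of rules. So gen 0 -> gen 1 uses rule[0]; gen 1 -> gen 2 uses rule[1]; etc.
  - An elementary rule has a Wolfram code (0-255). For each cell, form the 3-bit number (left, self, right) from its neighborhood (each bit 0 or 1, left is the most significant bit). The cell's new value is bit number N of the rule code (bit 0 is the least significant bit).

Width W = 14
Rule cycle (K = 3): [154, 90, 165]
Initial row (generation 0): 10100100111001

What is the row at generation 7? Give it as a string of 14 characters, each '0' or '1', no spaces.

Gen 0: 10100100111001
Gen 1 (rule 154): 00011011110110
Gen 2 (rule 90): 00111010010111
Gen 3 (rule 165): 10010110011010
Gen 4 (rule 154): 01100101110001
Gen 5 (rule 90): 11111001011010
Gen 6 (rule 165): 01110001100110
Gen 7 (rule 154): 11101011011101

Answer: 11101011011101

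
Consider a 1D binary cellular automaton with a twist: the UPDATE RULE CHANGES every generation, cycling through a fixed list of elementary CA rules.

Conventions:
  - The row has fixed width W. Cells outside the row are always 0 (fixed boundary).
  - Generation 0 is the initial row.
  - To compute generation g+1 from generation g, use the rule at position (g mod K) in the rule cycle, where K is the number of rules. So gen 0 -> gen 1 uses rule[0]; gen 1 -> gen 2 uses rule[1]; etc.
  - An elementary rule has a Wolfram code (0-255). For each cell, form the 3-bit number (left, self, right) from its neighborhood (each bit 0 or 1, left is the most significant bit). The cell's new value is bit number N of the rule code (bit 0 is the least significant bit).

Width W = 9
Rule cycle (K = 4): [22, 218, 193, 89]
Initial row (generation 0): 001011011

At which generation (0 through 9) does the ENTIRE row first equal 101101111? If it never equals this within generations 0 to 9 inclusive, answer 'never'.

Gen 0: 001011011
Gen 1 (rule 22): 011000000
Gen 2 (rule 218): 111100000
Gen 3 (rule 193): 011101111
Gen 4 (rule 89): 010101001
Gen 5 (rule 22): 110101111
Gen 6 (rule 218): 110001111
Gen 7 (rule 193): 010100111
Gen 8 (rule 89): 000010101
Gen 9 (rule 22): 000110101

Answer: never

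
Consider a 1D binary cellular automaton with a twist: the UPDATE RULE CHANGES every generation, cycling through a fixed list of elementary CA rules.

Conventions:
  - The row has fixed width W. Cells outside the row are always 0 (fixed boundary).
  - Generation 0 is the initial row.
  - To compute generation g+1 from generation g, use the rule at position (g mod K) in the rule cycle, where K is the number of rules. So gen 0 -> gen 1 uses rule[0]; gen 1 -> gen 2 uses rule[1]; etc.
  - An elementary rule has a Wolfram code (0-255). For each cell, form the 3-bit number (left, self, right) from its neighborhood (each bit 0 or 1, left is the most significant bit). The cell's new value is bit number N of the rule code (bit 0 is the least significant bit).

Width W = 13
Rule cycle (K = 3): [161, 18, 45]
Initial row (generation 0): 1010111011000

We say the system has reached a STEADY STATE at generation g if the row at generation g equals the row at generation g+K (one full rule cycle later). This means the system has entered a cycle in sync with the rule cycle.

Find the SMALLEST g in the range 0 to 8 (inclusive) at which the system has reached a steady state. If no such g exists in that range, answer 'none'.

Answer: 5

Derivation:
Gen 0: 1010111011000
Gen 1 (rule 161): 0101010100011
Gen 2 (rule 18): 1000000010100
Gen 3 (rule 45): 1011111011101
Gen 4 (rule 161): 0101110101010
Gen 5 (rule 18): 1000000000001
Gen 6 (rule 45): 1011111111101
Gen 7 (rule 161): 0101111111010
Gen 8 (rule 18): 1000000000001
Gen 9 (rule 45): 1011111111101
Gen 10 (rule 161): 0101111111010
Gen 11 (rule 18): 1000000000001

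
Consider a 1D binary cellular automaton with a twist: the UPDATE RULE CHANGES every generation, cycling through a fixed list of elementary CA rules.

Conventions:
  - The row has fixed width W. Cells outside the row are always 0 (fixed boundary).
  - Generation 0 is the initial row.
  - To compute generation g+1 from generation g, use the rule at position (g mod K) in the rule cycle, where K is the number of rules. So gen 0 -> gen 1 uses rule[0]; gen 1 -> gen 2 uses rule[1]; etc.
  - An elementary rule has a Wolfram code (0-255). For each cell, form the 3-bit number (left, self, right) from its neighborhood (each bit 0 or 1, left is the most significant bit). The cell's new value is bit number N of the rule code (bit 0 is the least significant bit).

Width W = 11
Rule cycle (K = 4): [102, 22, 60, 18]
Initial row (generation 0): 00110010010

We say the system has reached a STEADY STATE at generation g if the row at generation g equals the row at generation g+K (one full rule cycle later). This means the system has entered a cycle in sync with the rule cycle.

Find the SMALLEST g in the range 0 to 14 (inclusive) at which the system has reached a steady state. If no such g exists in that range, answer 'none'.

Answer: none

Derivation:
Gen 0: 00110010010
Gen 1 (rule 102): 01010110110
Gen 2 (rule 22): 11010000001
Gen 3 (rule 60): 10111000001
Gen 4 (rule 18): 00000100010
Gen 5 (rule 102): 00001100110
Gen 6 (rule 22): 00010011001
Gen 7 (rule 60): 00011010101
Gen 8 (rule 18): 00100000000
Gen 9 (rule 102): 01100000000
Gen 10 (rule 22): 10010000000
Gen 11 (rule 60): 11011000000
Gen 12 (rule 18): 00000100000
Gen 13 (rule 102): 00001100000
Gen 14 (rule 22): 00010010000
Gen 15 (rule 60): 00011011000
Gen 16 (rule 18): 00100000100
Gen 17 (rule 102): 01100001100
Gen 18 (rule 22): 10010010010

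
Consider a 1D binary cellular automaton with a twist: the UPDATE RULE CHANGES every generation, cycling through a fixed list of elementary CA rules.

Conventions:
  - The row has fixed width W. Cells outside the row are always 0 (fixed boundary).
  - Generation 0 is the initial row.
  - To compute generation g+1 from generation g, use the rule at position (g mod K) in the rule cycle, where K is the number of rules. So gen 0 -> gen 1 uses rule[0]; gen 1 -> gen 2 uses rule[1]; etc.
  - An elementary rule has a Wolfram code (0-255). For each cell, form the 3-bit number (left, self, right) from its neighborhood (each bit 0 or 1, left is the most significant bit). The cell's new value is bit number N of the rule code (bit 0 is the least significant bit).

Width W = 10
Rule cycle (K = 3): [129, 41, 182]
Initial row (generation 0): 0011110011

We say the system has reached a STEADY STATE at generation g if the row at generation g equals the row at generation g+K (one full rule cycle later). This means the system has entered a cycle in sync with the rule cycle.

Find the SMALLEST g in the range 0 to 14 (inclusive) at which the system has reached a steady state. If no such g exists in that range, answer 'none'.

Answer: 1

Derivation:
Gen 0: 0011110011
Gen 1 (rule 129): 1001100000
Gen 2 (rule 41): 0001001111
Gen 3 (rule 182): 0011110110
Gen 4 (rule 129): 1001100000
Gen 5 (rule 41): 0001001111
Gen 6 (rule 182): 0011110110
Gen 7 (rule 129): 1001100000
Gen 8 (rule 41): 0001001111
Gen 9 (rule 182): 0011110110
Gen 10 (rule 129): 1001100000
Gen 11 (rule 41): 0001001111
Gen 12 (rule 182): 0011110110
Gen 13 (rule 129): 1001100000
Gen 14 (rule 41): 0001001111
Gen 15 (rule 182): 0011110110
Gen 16 (rule 129): 1001100000
Gen 17 (rule 41): 0001001111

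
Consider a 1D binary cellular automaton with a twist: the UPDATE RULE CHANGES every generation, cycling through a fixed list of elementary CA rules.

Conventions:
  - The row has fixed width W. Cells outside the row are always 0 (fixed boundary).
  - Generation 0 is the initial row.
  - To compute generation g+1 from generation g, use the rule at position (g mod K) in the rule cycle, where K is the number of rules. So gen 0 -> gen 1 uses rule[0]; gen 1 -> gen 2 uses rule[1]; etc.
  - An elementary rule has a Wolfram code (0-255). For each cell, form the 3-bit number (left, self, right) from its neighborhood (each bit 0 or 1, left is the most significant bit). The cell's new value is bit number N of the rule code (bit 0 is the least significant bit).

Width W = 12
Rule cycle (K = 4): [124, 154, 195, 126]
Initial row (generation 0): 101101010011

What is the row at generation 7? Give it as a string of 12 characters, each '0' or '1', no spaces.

Answer: 010001000110

Derivation:
Gen 0: 101101010011
Gen 1 (rule 124): 111111111011
Gen 2 (rule 154): 111111110010
Gen 3 (rule 195): 011111110100
Gen 4 (rule 126): 110000011110
Gen 5 (rule 124): 111000010011
Gen 6 (rule 154): 110100101110
Gen 7 (rule 195): 010001000110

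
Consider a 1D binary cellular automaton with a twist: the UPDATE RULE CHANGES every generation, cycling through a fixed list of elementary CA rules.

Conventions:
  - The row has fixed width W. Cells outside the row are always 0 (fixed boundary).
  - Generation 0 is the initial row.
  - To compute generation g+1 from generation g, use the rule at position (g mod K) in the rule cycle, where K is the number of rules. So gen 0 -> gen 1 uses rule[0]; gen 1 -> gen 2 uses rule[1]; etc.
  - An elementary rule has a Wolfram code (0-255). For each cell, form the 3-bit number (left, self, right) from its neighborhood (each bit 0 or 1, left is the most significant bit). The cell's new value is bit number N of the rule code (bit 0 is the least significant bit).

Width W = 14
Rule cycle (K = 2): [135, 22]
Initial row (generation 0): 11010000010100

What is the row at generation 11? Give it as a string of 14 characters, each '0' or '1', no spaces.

Gen 0: 11010000010100
Gen 1 (rule 135): 00010111110101
Gen 2 (rule 22): 00110000000101
Gen 3 (rule 135): 11000111111101
Gen 4 (rule 22): 00101000000001
Gen 5 (rule 135): 11101011111111
Gen 6 (rule 22): 00001000000000
Gen 7 (rule 135): 11111011111111
Gen 8 (rule 22): 00000000000000
Gen 9 (rule 135): 11111111111111
Gen 10 (rule 22): 00000000000000
Gen 11 (rule 135): 11111111111111

Answer: 11111111111111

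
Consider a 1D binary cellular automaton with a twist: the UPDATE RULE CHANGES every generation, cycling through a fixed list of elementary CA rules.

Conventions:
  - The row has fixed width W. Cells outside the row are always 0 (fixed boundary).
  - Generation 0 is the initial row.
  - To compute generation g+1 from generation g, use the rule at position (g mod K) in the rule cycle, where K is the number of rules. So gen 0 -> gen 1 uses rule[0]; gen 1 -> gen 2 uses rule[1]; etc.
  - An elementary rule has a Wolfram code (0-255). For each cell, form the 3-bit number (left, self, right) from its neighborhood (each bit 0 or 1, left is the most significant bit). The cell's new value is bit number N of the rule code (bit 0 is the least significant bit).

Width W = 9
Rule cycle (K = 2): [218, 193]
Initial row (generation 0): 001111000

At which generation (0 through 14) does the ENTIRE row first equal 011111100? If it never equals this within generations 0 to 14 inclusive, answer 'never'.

Answer: 1

Derivation:
Gen 0: 001111000
Gen 1 (rule 218): 011111100
Gen 2 (rule 193): 001111101
Gen 3 (rule 218): 011111100
Gen 4 (rule 193): 001111101
Gen 5 (rule 218): 011111100
Gen 6 (rule 193): 001111101
Gen 7 (rule 218): 011111100
Gen 8 (rule 193): 001111101
Gen 9 (rule 218): 011111100
Gen 10 (rule 193): 001111101
Gen 11 (rule 218): 011111100
Gen 12 (rule 193): 001111101
Gen 13 (rule 218): 011111100
Gen 14 (rule 193): 001111101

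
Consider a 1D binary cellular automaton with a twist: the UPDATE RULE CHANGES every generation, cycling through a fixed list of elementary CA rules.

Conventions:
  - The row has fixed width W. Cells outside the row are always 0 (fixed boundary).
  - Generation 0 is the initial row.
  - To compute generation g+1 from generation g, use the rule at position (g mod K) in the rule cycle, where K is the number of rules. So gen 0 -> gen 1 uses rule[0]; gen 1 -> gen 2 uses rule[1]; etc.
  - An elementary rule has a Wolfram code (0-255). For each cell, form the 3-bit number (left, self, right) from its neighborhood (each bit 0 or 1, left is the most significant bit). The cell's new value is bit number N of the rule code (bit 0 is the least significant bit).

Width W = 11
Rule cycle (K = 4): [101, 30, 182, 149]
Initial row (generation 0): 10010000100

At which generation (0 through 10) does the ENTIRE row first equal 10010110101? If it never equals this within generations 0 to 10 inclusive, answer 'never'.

Answer: 1

Derivation:
Gen 0: 10010000100
Gen 1 (rule 101): 10010110101
Gen 2 (rule 30): 11110100101
Gen 3 (rule 182): 01101111111
Gen 4 (rule 149): 00000111110
Gen 5 (rule 101): 11110000010
Gen 6 (rule 30): 10001000111
Gen 7 (rule 182): 11011101010
Gen 8 (rule 149): 00001001011
Gen 9 (rule 101): 11101001101
Gen 10 (rule 30): 10001111001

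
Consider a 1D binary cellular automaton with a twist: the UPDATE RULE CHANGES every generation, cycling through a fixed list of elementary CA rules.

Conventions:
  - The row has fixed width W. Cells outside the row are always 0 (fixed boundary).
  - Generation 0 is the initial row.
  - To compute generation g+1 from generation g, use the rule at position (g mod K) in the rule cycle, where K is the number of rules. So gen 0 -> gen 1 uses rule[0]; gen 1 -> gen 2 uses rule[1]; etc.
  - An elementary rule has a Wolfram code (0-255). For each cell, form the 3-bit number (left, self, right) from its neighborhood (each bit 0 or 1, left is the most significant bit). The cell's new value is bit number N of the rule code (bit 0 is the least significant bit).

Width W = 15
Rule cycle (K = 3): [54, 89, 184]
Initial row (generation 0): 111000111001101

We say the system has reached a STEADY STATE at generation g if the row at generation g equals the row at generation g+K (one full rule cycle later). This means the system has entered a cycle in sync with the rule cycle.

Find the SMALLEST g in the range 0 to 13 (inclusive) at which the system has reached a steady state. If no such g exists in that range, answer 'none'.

Answer: none

Derivation:
Gen 0: 111000111001101
Gen 1 (rule 54): 000101000110011
Gen 2 (rule 89): 110000110111011
Gen 3 (rule 184): 101000101110110
Gen 4 (rule 54): 111101110001001
Gen 5 (rule 89): 100101011100100
Gen 6 (rule 184): 010010111010010
Gen 7 (rule 54): 111111000111111
Gen 8 (rule 89): 100001110100001
Gen 9 (rule 184): 010001101010000
Gen 10 (rule 54): 111010011111000
Gen 11 (rule 89): 101001010001111
Gen 12 (rule 184): 010100101001110
Gen 13 (rule 54): 111111111110001
Gen 14 (rule 89): 100000000011100
Gen 15 (rule 184): 010000000011010
Gen 16 (rule 54): 111000000100111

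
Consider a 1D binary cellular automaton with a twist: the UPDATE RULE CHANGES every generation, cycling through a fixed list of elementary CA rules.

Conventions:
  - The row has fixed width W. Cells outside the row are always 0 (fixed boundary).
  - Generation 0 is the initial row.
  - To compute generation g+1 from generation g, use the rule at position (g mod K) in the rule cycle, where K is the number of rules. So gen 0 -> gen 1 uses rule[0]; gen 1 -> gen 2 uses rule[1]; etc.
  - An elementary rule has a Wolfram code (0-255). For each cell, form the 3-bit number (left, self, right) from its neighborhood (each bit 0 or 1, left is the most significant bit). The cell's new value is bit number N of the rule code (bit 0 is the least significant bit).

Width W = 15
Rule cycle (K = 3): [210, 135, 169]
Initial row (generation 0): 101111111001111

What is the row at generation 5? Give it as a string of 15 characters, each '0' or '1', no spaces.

Gen 0: 101111111001111
Gen 1 (rule 210): 000111111110111
Gen 2 (rule 135): 111011111100010
Gen 3 (rule 169): 110111111001000
Gen 4 (rule 210): 010011111110100
Gen 5 (rule 135): 110101111100101

Answer: 110101111100101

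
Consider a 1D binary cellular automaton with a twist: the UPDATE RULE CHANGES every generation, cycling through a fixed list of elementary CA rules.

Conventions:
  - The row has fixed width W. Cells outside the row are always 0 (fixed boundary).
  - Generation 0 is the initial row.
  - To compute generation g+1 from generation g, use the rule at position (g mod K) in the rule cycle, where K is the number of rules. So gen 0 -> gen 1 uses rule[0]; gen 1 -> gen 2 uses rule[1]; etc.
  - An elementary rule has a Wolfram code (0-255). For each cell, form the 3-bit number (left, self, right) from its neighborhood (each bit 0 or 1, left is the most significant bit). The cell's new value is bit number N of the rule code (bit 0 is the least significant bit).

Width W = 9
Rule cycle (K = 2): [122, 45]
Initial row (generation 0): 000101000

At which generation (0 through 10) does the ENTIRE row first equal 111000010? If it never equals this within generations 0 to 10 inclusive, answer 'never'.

Gen 0: 000101000
Gen 1 (rule 122): 001010100
Gen 2 (rule 45): 101111101
Gen 3 (rule 122): 011000110
Gen 4 (rule 45): 010010100
Gen 5 (rule 122): 101101010
Gen 6 (rule 45): 111011110
Gen 7 (rule 122): 101110011
Gen 8 (rule 45): 111000010
Gen 9 (rule 122): 101100101
Gen 10 (rule 45): 111000111

Answer: 8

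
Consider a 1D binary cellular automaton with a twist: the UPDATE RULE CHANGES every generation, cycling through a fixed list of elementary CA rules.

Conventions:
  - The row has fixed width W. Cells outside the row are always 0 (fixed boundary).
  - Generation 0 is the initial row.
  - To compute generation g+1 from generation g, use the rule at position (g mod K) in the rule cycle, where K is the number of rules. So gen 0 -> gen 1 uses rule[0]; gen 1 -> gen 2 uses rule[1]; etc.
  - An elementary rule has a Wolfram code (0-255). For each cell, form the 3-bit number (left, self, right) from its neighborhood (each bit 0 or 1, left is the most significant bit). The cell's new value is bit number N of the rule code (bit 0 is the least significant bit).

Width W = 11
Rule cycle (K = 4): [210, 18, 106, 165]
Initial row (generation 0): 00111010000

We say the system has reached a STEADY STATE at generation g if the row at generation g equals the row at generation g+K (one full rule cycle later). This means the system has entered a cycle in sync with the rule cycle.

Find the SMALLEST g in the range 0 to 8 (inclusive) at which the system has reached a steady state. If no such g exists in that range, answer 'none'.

Gen 0: 00111010000
Gen 1 (rule 210): 01011001000
Gen 2 (rule 18): 10000110100
Gen 3 (rule 106): 00001111000
Gen 4 (rule 165): 11100110011
Gen 5 (rule 210): 01111011101
Gen 6 (rule 18): 10000000000
Gen 7 (rule 106): 00000000000
Gen 8 (rule 165): 11111111111
Gen 9 (rule 210): 01111111111
Gen 10 (rule 18): 10000000000
Gen 11 (rule 106): 00000000000
Gen 12 (rule 165): 11111111111

Answer: 6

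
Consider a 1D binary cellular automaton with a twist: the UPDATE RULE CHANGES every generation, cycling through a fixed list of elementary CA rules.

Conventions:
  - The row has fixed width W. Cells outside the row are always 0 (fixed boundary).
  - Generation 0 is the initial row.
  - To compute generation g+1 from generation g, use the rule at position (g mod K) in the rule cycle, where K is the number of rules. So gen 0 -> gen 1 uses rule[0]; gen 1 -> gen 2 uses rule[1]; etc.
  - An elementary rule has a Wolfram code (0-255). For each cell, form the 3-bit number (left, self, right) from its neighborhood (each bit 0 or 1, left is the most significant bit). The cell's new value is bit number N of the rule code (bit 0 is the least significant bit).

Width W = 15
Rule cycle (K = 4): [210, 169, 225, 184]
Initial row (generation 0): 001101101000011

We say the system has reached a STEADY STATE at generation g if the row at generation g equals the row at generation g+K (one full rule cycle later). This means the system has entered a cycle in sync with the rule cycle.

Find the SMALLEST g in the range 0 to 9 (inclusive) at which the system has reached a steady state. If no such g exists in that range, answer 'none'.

Answer: none

Derivation:
Gen 0: 001101101000011
Gen 1 (rule 210): 010100100100101
Gen 2 (rule 169): 001000000000010
Gen 3 (rule 225): 100011111111000
Gen 4 (rule 184): 010011111110100
Gen 5 (rule 210): 101101111110010
Gen 6 (rule 169): 011011111100000
Gen 7 (rule 225): 001101111101111
Gen 8 (rule 184): 001011111011110
Gen 9 (rule 210): 010001111001111
Gen 10 (rule 169): 000101110001110
Gen 11 (rule 225): 110010110100110
Gen 12 (rule 184): 101001101010101
Gen 13 (rule 210): 000110100000000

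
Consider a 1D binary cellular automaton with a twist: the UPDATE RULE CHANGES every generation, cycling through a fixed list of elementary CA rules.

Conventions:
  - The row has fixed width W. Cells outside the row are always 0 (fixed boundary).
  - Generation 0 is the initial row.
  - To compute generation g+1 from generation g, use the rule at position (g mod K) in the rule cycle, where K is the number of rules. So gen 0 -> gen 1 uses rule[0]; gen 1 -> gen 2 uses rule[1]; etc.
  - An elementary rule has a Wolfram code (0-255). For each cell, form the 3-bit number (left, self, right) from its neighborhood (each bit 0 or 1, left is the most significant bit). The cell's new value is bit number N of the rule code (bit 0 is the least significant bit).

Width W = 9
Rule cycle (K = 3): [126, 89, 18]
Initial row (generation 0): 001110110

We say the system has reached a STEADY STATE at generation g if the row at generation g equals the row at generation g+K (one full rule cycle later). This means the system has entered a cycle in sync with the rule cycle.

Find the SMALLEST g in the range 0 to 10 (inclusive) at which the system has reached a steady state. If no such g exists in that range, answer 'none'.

Gen 0: 001110110
Gen 1 (rule 126): 011011111
Gen 2 (rule 89): 011010001
Gen 3 (rule 18): 100001010
Gen 4 (rule 126): 110011111
Gen 5 (rule 89): 111010001
Gen 6 (rule 18): 000001010
Gen 7 (rule 126): 000011111
Gen 8 (rule 89): 111010001
Gen 9 (rule 18): 000001010
Gen 10 (rule 126): 000011111
Gen 11 (rule 89): 111010001
Gen 12 (rule 18): 000001010
Gen 13 (rule 126): 000011111

Answer: 5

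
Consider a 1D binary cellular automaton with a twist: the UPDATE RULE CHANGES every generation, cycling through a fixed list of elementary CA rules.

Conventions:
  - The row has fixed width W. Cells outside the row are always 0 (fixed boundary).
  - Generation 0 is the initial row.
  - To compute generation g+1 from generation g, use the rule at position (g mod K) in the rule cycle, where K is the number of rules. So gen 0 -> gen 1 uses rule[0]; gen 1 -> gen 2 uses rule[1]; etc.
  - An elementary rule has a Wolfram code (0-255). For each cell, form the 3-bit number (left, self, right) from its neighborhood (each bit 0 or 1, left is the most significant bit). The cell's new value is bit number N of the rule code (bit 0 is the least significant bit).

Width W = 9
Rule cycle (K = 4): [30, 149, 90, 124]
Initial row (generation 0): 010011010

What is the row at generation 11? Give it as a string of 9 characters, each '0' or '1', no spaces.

Gen 0: 010011010
Gen 1 (rule 30): 111110011
Gen 2 (rule 149): 011101000
Gen 3 (rule 90): 110100100
Gen 4 (rule 124): 111110110
Gen 5 (rule 30): 100000101
Gen 6 (rule 149): 111110101
Gen 7 (rule 90): 100010000
Gen 8 (rule 124): 110011000
Gen 9 (rule 30): 101110100
Gen 10 (rule 149): 100100111
Gen 11 (rule 90): 011011101

Answer: 011011101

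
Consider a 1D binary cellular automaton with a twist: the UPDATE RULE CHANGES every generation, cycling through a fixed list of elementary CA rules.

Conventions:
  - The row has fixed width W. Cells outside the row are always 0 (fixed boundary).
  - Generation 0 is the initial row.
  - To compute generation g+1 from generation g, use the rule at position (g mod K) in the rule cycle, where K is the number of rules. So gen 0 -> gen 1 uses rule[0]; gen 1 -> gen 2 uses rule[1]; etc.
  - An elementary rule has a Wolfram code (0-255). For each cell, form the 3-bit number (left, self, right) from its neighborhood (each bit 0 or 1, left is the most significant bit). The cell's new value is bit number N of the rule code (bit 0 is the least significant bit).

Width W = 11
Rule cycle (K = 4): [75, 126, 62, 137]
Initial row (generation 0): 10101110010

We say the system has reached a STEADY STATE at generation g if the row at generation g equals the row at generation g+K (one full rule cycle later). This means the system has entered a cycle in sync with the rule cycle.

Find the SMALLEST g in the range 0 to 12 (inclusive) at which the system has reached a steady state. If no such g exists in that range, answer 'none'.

Gen 0: 10101110010
Gen 1 (rule 75): 00001010100
Gen 2 (rule 126): 00011111110
Gen 3 (rule 62): 00110000001
Gen 4 (rule 137): 10100111100
Gen 5 (rule 75): 00001100101
Gen 6 (rule 126): 00011111111
Gen 7 (rule 62): 00110000000
Gen 8 (rule 137): 10100111111
Gen 9 (rule 75): 00001100001
Gen 10 (rule 126): 00011110011
Gen 11 (rule 62): 00110001110
Gen 12 (rule 137): 10100101100
Gen 13 (rule 75): 00001001101
Gen 14 (rule 126): 00011111111
Gen 15 (rule 62): 00110000000
Gen 16 (rule 137): 10100111111

Answer: none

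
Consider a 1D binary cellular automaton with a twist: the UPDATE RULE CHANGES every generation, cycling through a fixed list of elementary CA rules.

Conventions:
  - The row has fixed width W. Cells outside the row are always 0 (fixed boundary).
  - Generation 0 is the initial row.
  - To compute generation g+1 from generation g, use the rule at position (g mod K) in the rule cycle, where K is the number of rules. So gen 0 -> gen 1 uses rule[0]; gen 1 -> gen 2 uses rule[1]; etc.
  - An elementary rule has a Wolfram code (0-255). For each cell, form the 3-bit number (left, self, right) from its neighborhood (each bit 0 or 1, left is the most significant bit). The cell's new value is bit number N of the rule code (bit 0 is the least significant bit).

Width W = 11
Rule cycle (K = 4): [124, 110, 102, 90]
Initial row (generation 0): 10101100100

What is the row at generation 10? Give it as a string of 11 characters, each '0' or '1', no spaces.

Gen 0: 10101100100
Gen 1 (rule 124): 11111110110
Gen 2 (rule 110): 10000011110
Gen 3 (rule 102): 10000100010
Gen 4 (rule 90): 01001010101
Gen 5 (rule 124): 01101111111
Gen 6 (rule 110): 11111000001
Gen 7 (rule 102): 00001000011
Gen 8 (rule 90): 00010100111
Gen 9 (rule 124): 00011110101
Gen 10 (rule 110): 00110011111

Answer: 00110011111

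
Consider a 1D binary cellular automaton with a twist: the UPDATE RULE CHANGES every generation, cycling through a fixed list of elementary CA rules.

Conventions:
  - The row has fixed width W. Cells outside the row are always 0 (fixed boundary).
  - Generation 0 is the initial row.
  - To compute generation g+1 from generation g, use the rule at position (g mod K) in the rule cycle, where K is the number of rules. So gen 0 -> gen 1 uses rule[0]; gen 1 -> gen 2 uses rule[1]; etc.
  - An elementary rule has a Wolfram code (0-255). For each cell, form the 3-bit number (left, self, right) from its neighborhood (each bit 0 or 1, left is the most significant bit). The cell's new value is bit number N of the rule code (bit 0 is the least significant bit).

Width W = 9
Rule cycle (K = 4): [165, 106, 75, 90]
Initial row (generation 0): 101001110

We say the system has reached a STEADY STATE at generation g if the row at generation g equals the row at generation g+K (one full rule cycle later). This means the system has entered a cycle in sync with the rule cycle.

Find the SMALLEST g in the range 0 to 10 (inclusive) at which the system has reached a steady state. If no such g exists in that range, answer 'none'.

Answer: none

Derivation:
Gen 0: 101001110
Gen 1 (rule 165): 111000100
Gen 2 (rule 106): 101001000
Gen 3 (rule 75): 000010011
Gen 4 (rule 90): 000101111
Gen 5 (rule 165): 110110110
Gen 6 (rule 106): 111111110
Gen 7 (rule 75): 100000010
Gen 8 (rule 90): 010000101
Gen 9 (rule 165): 010110111
Gen 10 (rule 106): 101111101
Gen 11 (rule 75): 001000100
Gen 12 (rule 90): 010101010
Gen 13 (rule 165): 011111110
Gen 14 (rule 106): 110000010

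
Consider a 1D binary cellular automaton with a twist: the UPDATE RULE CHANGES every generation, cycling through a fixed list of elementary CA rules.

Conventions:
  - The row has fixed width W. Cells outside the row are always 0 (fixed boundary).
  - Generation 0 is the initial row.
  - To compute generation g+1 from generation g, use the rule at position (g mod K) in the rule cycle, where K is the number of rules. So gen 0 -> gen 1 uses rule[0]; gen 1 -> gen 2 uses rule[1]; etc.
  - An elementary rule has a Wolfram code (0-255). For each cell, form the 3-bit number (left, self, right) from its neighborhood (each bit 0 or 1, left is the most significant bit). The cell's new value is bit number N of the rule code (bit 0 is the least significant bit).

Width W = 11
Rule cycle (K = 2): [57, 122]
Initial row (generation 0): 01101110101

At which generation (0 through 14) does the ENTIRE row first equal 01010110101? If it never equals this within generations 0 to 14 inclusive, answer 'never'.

Gen 0: 01101110101
Gen 1 (rule 57): 01011001010
Gen 2 (rule 122): 10111110101
Gen 3 (rule 57): 01100001010
Gen 4 (rule 122): 11110010101
Gen 5 (rule 57): 10001001010
Gen 6 (rule 122): 01010110101
Gen 7 (rule 57): 00101101010
Gen 8 (rule 122): 01011110101
Gen 9 (rule 57): 00110001010
Gen 10 (rule 122): 01111010101
Gen 11 (rule 57): 01000101010
Gen 12 (rule 122): 10101010101
Gen 13 (rule 57): 01010101010
Gen 14 (rule 122): 10101010101

Answer: 6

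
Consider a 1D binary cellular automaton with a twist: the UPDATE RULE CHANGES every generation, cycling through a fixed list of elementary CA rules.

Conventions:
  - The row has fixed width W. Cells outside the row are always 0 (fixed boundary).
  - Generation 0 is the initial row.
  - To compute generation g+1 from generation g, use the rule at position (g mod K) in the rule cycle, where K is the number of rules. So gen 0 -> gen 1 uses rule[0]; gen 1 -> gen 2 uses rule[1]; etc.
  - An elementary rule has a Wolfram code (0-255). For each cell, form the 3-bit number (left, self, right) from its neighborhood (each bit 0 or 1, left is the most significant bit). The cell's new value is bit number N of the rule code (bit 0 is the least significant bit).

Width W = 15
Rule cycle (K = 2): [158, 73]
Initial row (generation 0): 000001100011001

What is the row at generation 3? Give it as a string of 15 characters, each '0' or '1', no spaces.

Answer: 110010101100101

Derivation:
Gen 0: 000001100011001
Gen 1 (rule 158): 000011010110111
Gen 2 (rule 73): 111011000110101
Gen 3 (rule 158): 110010101100101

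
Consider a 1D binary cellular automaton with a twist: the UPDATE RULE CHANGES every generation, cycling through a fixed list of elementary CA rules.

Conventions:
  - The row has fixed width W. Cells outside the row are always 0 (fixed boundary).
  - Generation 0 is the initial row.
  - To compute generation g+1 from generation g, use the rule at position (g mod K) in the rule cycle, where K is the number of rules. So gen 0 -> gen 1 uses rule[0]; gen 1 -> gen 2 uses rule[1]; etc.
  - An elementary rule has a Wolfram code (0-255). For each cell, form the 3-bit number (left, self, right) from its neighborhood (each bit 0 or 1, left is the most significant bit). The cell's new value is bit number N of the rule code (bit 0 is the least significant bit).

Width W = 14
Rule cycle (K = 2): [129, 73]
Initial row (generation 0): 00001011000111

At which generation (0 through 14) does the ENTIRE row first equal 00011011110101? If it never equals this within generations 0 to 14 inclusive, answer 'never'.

Answer: never

Derivation:
Gen 0: 00001011000111
Gen 1 (rule 129): 11100000010010
Gen 2 (rule 73): 10101111000000
Gen 3 (rule 129): 00000110011111
Gen 4 (rule 73): 11110110010001
Gen 5 (rule 129): 01100000000100
Gen 6 (rule 73): 01101111110001
Gen 7 (rule 129): 00000111100100
Gen 8 (rule 73): 11110100100001
Gen 9 (rule 129): 01100000001100
Gen 10 (rule 73): 01101111101101
Gen 11 (rule 129): 00000111000000
Gen 12 (rule 73): 11110101011111
Gen 13 (rule 129): 01100000001110
Gen 14 (rule 73): 01101111101010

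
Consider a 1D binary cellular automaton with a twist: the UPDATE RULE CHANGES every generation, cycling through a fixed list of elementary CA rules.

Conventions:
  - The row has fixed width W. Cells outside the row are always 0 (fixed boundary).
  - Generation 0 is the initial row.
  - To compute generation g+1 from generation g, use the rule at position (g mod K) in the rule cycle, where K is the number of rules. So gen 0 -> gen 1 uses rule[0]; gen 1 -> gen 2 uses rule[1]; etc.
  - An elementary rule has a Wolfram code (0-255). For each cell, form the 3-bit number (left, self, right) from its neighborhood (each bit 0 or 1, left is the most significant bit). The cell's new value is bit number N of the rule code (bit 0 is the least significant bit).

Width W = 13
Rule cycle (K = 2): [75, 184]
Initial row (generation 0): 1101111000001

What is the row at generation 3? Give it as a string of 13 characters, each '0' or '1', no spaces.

Answer: 0000001100100

Derivation:
Gen 0: 1101111000001
Gen 1 (rule 75): 1101001011110
Gen 2 (rule 184): 1010100111101
Gen 3 (rule 75): 0000001100100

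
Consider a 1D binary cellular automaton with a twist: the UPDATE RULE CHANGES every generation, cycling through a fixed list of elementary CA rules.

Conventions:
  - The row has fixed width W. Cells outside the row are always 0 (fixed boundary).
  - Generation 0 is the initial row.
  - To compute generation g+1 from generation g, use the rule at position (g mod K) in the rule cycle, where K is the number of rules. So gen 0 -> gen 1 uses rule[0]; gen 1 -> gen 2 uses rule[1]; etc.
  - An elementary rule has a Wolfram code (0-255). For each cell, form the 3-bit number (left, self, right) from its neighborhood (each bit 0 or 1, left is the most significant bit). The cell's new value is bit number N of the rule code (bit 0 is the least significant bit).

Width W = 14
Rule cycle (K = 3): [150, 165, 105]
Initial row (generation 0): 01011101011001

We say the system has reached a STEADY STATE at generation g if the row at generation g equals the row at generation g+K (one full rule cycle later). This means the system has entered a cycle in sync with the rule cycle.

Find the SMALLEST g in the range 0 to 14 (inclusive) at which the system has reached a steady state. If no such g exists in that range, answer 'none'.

Answer: none

Derivation:
Gen 0: 01011101011001
Gen 1 (rule 150): 11001001000111
Gen 2 (rule 165): 00001001010010
Gen 3 (rule 105): 11100000100000
Gen 4 (rule 150): 01010001110000
Gen 5 (rule 165): 01110100100111
Gen 6 (rule 105): 01011000000101
Gen 7 (rule 150): 11000100001101
Gen 8 (rule 165): 00010101100011
Gen 9 (rule 105): 11001011101011
Gen 10 (rule 150): 00111001001000
Gen 11 (rule 165): 10010001001011
Gen 12 (rule 105): 00000100000111
Gen 13 (rule 150): 00001110001010
Gen 14 (rule 165): 11100100101110
Gen 15 (rule 105): 10100000011010
Gen 16 (rule 150): 10110000100011
Gen 17 (rule 165): 11000110101000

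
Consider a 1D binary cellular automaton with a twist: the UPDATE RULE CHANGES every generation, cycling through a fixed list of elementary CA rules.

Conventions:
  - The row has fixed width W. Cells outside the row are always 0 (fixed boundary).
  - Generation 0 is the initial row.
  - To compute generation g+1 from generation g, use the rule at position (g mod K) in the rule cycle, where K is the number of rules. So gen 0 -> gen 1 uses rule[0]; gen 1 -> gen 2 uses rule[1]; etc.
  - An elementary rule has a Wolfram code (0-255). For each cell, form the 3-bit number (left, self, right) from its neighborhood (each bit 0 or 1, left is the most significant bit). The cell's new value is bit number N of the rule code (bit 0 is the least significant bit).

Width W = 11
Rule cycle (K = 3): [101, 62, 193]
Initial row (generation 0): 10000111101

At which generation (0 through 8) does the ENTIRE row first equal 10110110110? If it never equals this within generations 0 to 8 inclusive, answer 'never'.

Answer: never

Derivation:
Gen 0: 10000111101
Gen 1 (rule 101): 10110000111
Gen 2 (rule 62): 11101001100
Gen 3 (rule 193): 01100000101
Gen 4 (rule 101): 00101110111
Gen 5 (rule 62): 01111001100
Gen 6 (rule 193): 00111000101
Gen 7 (rule 101): 10001010111
Gen 8 (rule 62): 11011111100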